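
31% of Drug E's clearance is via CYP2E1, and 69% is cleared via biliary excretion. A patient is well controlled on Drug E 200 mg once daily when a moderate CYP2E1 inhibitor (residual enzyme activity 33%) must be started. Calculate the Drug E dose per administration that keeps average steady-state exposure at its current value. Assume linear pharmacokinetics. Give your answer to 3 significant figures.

158 mg

CYP2E1: 0.31 × 0.33 = 0.1023
Other: 0.69 (unchanged)
CL_new/CL_old = 0.1023 + 0.69 = 0.7923.
To maintain the same steady-state level, dose must scale with clearance: new dose = 200 × 0.7923 = 158 mg.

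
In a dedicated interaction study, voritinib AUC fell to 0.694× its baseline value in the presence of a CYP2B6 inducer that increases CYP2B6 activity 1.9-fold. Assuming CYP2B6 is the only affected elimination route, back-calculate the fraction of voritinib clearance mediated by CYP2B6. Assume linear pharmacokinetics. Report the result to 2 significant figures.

0.49

Write x for the fraction cleared via CYP2B6. The observed AUC change means clearance rose to 1/0.694 = 1.441 of baseline.
Setting x·1.9 + (1 − x) = 1.441 and solving: x = (1.441 − 1)/(1.9 − 1) = 0.49.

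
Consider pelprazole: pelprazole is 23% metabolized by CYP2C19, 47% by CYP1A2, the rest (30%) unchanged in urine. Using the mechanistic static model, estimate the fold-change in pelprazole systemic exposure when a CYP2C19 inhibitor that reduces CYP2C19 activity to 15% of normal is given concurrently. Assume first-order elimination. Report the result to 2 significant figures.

1.2

The CYP2C19 pathway (23% of clearance) drops to 0.15× activity: 0.23 × 0.15 = 0.0345.
CYP1A2 (47%) and the residual 30% are unaffected.
CL_new/CL_old = 0.0345 + 0.47 + 0.3 = 0.8045.
Systemic exposure is inversely proportional to clearance, so the fold-change is 1 / 0.8045 = 1.2.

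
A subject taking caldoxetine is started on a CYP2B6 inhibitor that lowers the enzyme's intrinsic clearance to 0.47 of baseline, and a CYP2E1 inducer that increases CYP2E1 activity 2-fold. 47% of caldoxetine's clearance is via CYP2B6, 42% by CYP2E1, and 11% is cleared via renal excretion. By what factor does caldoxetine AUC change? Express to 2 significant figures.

CYP2B6: 0.47 × 0.47 = 0.2209
CYP2E1: 0.42 × 2 = 0.84
Other: 0.11 (unchanged)
CL_new/CL_old = 0.2209 + 0.84 + 0.11 = 1.1709.
Net AUC ratio = 1 / 1.1709 = 0.85.

0.85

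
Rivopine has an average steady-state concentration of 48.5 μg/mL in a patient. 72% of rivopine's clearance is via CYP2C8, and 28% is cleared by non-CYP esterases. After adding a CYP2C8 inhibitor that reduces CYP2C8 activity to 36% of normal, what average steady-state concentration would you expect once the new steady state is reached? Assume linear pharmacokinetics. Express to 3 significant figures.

CYP2C8: 0.72 × 0.36 = 0.2592
Other: 0.28 (unchanged)
New clearance relative to baseline: 0.2592 + 0.28 = 0.5392.
Average steady-state concentration ∝ 1/CL, so new value = 48.5 / 0.5392 = 89.9 μg/mL.

89.9 μg/mL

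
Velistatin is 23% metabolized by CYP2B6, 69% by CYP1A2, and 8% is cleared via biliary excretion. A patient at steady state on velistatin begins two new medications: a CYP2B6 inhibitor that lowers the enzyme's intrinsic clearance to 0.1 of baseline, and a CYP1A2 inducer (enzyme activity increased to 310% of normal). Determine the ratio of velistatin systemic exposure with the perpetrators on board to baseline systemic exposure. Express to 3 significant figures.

The CYP2B6 pathway (23% of clearance) falls to 0.1× activity: 0.23 × 0.1 = 0.023.
The CYP1A2 pathway (69% of clearance) is boosted to 3.1× activity: 0.69 × 3.1 = 2.139.
The remaining 8% of clearance is unaffected.
New clearance relative to baseline: 0.023 + 2.139 + 0.08 = 2.242.
Systemic exposure ∝ 1/CL: fold-change = 1 / 2.242 = 0.446.

0.446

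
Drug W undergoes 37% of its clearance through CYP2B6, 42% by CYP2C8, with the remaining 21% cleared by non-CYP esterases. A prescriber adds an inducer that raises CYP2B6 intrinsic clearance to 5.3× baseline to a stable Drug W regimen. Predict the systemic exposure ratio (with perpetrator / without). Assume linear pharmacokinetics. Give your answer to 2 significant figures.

The CYP2B6 pathway (37% of clearance) is boosted to 5.3× activity: 0.37 × 5.3 = 1.961.
CYP2C8 (42%) and the residual 21% are unaffected.
New clearance relative to baseline: 1.961 + 0.42 + 0.21 = 2.591.
Since systemic exposure ∝ 1/CL, the ratio is 1 / 2.591 = 0.39.

0.39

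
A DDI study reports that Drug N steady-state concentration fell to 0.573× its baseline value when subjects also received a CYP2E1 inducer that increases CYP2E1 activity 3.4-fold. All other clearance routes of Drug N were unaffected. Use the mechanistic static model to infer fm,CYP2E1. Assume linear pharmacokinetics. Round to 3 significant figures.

0.311

CL'/CL = 1 / 0.573 = 1.745
3.4·fm + (1 − fm) = 1.745
fm = (1.745 − 1) / (3.4 − 1) = 0.311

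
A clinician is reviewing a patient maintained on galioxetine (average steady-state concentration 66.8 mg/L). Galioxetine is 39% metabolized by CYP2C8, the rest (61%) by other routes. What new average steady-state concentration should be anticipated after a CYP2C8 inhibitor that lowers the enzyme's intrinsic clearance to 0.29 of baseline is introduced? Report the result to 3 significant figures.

92.4 mg/L

The CYP2C8 pathway (39% of clearance) falls to 0.29× activity: 0.39 × 0.29 = 0.1131.
The remaining 61% of clearance is unaffected.
New clearance relative to baseline: 0.1131 + 0.61 = 0.7231.
Average steady-state concentration ∝ 1/CL, so new value = 66.8 / 0.7231 = 92.4 mg/L.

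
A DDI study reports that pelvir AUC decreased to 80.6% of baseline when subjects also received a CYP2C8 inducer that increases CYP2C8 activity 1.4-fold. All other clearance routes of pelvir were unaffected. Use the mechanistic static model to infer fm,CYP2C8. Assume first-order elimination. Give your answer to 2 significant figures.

Let fm be the CYP2C8 fraction. New clearance relative to baseline = fm × 1.4 + (1 − fm).
AUC ratio = 1 / (new CL fraction), so new CL fraction = 1 / 0.806 = 1.241.
fm × 1.4 + 1 − fm = 1.241  ⇒  fm × (1.4 − 1) = 0.2407  ⇒  fm = 0.60.

0.60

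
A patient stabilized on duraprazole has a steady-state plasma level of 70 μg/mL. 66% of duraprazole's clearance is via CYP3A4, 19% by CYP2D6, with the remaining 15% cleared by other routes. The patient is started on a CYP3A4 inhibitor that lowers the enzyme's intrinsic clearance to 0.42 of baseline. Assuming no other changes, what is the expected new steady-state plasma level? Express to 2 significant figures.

CYP3A4: 0.66 × 0.42 = 0.2772
CYP2D6: 0.19 (unchanged)
Other: 0.15 (unchanged)
New clearance relative to baseline: 0.2772 + 0.19 + 0.15 = 0.6172.
With dosing unchanged, steady-state plasma level scales as 1/CL: 70 / 0.6172 = 1.1 × 10² μg/mL.

1.1 × 10² μg/mL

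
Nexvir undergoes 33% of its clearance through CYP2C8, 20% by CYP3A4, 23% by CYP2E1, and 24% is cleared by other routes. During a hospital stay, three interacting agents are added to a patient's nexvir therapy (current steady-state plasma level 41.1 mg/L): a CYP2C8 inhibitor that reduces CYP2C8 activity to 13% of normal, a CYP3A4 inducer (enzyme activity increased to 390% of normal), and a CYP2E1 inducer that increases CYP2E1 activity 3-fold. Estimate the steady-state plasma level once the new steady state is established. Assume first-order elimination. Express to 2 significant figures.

The CYP2C8 pathway (33% of clearance) falls to 0.13× activity: 0.33 × 0.13 = 0.0429.
The CYP3A4 pathway (20% of clearance) rises to 3.9× activity: 0.2 × 3.9 = 0.78.
The CYP2E1 pathway (23% of clearance) is boosted to 3× activity: 0.23 × 3 = 0.69.
Non-CYP routes (24%) are unchanged.
CL_new/CL_old = 0.0429 + 0.78 + 0.69 + 0.24 = 1.7529.
Steady-state plasma level ∝ 1/CL: new value = 41.1 / 1.7529 = 23 mg/L.

23 mg/L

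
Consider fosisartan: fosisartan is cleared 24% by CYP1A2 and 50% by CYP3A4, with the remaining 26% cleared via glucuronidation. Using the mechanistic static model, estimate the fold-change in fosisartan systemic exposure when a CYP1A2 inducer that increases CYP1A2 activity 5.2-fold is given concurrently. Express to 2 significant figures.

0.50

CYP1A2: 0.24 × 5.2 = 1.248
CYP3A4: 0.5 (unchanged)
Other: 0.26 (unchanged)
CL_new/CL_old = 1.248 + 0.5 + 0.26 = 2.008.
Systemic exposure ratio = CL_old/CL_new = 1 / 2.008 = 0.50.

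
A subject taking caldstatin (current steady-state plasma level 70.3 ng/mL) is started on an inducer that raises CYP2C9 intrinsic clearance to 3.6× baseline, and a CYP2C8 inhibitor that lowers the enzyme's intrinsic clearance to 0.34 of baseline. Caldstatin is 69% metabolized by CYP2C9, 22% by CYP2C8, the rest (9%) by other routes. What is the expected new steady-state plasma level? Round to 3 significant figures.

The CYP2C9 pathway (69% of clearance) is boosted to 3.6× activity: 0.69 × 3.6 = 2.484.
The CYP2C8 pathway (22% of clearance) drops to 0.34× activity: 0.22 × 0.34 = 0.0748.
The remaining 9% of clearance is unaffected.
CL_new/CL_old = 2.484 + 0.0748 + 0.09 = 2.6488.
New steady-state plasma level = 70.3 / 2.6488 = 26.5 ng/mL (concentration scales inversely with clearance).

26.5 ng/mL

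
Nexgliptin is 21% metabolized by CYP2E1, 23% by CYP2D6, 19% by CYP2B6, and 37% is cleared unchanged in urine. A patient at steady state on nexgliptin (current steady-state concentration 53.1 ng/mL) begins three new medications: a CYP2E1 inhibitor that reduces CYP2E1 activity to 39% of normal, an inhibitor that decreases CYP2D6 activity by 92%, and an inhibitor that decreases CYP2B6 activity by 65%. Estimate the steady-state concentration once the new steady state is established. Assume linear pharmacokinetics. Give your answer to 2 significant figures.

The CYP2E1 pathway (21% of clearance) falls to 0.39× activity: 0.21 × 0.39 = 0.0819.
The CYP2D6 pathway (23% of clearance) is reduced to 0.08× activity: 0.23 × 0.08 = 0.0184.
The CYP2B6 pathway (19% of clearance) falls to 0.35× activity: 0.19 × 0.35 = 0.0665.
The remaining 37% of clearance is unaffected.
New clearance relative to baseline: 0.0819 + 0.0184 + 0.0665 + 0.37 = 0.5368.
Steady-state concentration ∝ 1/CL: new value = 53.1 / 0.5368 = 99 ng/mL.

99 ng/mL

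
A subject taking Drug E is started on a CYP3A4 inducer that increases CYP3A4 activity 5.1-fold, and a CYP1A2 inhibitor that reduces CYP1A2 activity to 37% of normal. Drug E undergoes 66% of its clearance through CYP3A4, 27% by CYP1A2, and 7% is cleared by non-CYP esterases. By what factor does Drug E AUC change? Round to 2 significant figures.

CYP3A4: 0.66 × 5.1 = 3.366
CYP1A2: 0.27 × 0.37 = 0.0999
Other: 0.07 (unchanged)
Relative clearance = 3.366 + 0.0999 + 0.07 = 3.5359.
AUC ∝ 1/CL: fold-change = 1 / 3.5359 = 0.28.

0.28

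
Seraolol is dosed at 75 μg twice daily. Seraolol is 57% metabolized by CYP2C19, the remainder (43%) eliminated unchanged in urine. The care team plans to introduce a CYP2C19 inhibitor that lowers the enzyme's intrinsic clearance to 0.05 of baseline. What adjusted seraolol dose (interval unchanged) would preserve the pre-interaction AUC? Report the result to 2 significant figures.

34 μg

The CYP2C19 pathway (57% of clearance) falls to 0.05× activity: 0.57 × 0.05 = 0.0285.
The remaining 43% of clearance is unaffected.
Relative clearance = 0.0285 + 0.43 = 0.4585.
To maintain the same steady-state level, dose must scale with clearance: new dose = 75 × 0.4585 = 34 μg.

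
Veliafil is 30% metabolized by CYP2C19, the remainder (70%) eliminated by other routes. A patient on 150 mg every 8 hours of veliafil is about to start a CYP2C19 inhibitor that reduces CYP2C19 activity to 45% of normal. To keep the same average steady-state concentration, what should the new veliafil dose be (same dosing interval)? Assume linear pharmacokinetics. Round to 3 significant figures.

The CYP2C19 pathway (30% of clearance) is reduced to 0.45× activity: 0.3 × 0.45 = 0.135.
The remaining 70% of clearance is unaffected.
New clearance relative to baseline: 0.135 + 0.7 = 0.835.
To maintain the same steady-state level, dose must scale with clearance: new dose = 150 × 0.835 = 125 mg.

125 mg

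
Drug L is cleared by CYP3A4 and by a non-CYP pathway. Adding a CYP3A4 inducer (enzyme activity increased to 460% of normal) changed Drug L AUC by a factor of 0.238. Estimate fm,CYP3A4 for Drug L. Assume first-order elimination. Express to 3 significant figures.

Write x for the fraction cleared via CYP3A4. The observed AUC change means clearance rose to 1/0.238 = 4.202 of baseline.
Only the CYP3A4 route changed, so 4.202 = x·4.6 + (1 − x), giving x = 0.889.

0.889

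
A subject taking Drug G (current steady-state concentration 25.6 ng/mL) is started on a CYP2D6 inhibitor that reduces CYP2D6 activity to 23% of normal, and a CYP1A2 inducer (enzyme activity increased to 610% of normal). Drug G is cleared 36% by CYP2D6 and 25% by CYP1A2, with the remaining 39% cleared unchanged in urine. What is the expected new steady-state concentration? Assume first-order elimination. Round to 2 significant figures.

The CYP2D6 pathway (36% of clearance) falls to 0.23× activity: 0.36 × 0.23 = 0.0828.
The CYP1A2 pathway (25% of clearance) is boosted to 6.1× activity: 0.25 × 6.1 = 1.525.
Non-CYP routes (39%) are unchanged.
CL_new/CL_old = 0.0828 + 1.525 + 0.39 = 1.9978.
New steady-state concentration = 25.6 / 1.9978 = 13 ng/mL (concentration scales inversely with clearance).

13 ng/mL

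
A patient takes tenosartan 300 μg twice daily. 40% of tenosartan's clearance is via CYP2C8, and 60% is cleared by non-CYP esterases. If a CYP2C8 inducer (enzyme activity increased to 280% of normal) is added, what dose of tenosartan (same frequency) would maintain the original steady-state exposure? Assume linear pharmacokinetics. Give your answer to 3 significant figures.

516 μg

The CYP2C8 pathway (40% of clearance) is boosted to 2.8× activity: 0.4 × 2.8 = 1.12.
The remaining 60% of clearance is unaffected.
CL_new/CL_old = 1.12 + 0.6 = 1.72.
To maintain the same steady-state level, dose must scale with clearance: new dose = 300 × 1.72 = 516 μg.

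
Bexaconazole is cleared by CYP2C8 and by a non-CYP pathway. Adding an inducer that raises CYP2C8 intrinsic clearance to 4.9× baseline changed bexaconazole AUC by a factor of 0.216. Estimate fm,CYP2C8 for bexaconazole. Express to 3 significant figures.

0.931

CL'/CL = 1 / 0.216 = 4.63
4.9·fm + (1 − fm) = 4.63
fm = (4.63 − 1) / (4.9 − 1) = 0.931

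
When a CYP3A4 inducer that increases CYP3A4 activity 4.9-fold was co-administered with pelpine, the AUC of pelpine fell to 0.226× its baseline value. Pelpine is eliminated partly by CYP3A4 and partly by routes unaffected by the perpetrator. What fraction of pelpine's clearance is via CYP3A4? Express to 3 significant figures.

0.878

Let fm be the CYP3A4 fraction. New clearance relative to baseline = fm × 4.9 + (1 − fm).
AUC ratio = 1 / (new CL fraction), so new CL fraction = 1 / 0.226 = 4.425.
fm × 4.9 + 1 − fm = 4.425  ⇒  fm × (4.9 − 1) = 3.425  ⇒  fm = 0.878.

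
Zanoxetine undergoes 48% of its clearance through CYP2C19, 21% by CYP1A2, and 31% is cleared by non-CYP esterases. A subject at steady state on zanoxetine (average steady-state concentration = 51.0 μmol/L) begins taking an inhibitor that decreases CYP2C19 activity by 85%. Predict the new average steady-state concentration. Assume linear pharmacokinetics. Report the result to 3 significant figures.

86.1 μmol/L

The CYP2C19 pathway (48% of clearance) falls to 0.15× activity: 0.48 × 0.15 = 0.072.
CYP1A2 (21%) and the residual 31% are unaffected.
New clearance relative to baseline: 0.072 + 0.21 + 0.31 = 0.592.
New average steady-state concentration = baseline ÷ relative clearance = 51.0 / 0.592 = 86.1 μmol/L.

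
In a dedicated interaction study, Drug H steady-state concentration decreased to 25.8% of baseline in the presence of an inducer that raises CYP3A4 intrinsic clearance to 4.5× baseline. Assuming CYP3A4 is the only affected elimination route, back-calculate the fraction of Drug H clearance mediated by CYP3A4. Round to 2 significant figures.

0.82

Call the CYP3A4 fraction fm. After the interaction, CL_new/CL_old = fm × 4.5 + (1 − fm).
Steady-state concentration ratio = 1 / (new CL fraction), so new CL fraction = 1 / 0.258 = 3.876.
fm × 4.5 + 1 − fm = 3.876  ⇒  fm × (4.5 − 1) = 2.876  ⇒  fm = 0.82.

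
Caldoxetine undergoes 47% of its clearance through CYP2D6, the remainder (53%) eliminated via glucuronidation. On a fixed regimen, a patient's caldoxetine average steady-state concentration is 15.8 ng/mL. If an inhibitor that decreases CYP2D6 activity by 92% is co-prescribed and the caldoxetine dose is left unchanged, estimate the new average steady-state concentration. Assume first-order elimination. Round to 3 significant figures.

The CYP2D6 pathway (47% of clearance) drops to 0.08× activity: 0.47 × 0.08 = 0.0376.
Non-CYP routes (53%) are unchanged.
New clearance relative to baseline: 0.0376 + 0.53 = 0.5676.
With dosing unchanged, average steady-state concentration scales as 1/CL: 15.8 / 0.5676 = 27.8 ng/mL.

27.8 ng/mL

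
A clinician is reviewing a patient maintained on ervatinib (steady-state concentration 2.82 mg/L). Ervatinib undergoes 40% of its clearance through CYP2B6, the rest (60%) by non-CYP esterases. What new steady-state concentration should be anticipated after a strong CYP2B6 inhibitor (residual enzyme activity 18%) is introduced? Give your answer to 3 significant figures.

CYP2B6: 0.4 × 0.18 = 0.072
Other: 0.6 (unchanged)
CL_new/CL_old = 0.072 + 0.6 = 0.672.
New steady-state concentration = baseline ÷ relative clearance = 2.82 / 0.672 = 4.20 mg/L.

4.20 mg/L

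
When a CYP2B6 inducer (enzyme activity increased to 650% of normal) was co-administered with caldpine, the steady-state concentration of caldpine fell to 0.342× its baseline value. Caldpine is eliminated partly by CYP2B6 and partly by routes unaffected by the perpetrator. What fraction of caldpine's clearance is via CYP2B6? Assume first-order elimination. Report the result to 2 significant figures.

Write x for the fraction cleared via CYP2B6. The observed steady-state concentration change means clearance rose to 1/0.342 = 2.924 of baseline.
Setting x·6.5 + (1 − x) = 2.924 and solving: x = (2.924 − 1)/(6.5 − 1) = 0.35.

0.35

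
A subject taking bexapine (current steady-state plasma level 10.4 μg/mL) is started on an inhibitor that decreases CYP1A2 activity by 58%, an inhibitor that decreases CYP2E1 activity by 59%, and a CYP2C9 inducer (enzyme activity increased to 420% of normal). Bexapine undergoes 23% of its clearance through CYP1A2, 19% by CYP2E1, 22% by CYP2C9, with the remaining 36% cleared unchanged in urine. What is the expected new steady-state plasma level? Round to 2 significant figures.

The CYP1A2 pathway (23% of clearance) drops to 0.42× activity: 0.23 × 0.42 = 0.0966.
The CYP2E1 pathway (19% of clearance) is reduced to 0.41× activity: 0.19 × 0.41 = 0.0779.
The CYP2C9 pathway (22% of clearance) rises to 4.2× activity: 0.22 × 4.2 = 0.924.
The remaining 36% of clearance is unaffected.
Relative clearance = 0.0966 + 0.0779 + 0.924 + 0.36 = 1.4585.
Dividing the baseline by the relative clearance: 10.4 / 1.4585 = 7.1 μg/mL.

7.1 μg/mL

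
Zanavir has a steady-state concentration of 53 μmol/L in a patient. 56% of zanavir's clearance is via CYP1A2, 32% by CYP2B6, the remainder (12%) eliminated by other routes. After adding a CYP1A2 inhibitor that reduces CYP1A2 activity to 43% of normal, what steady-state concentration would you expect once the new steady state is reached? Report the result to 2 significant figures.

The CYP1A2 pathway (56% of clearance) drops to 0.43× activity: 0.56 × 0.43 = 0.2408.
CYP2B6 (32%) and the residual 12% are unaffected.
New clearance relative to baseline: 0.2408 + 0.32 + 0.12 = 0.6808.
Steady-state concentration ∝ 1/CL, so new value = 53 / 0.6808 = 78 μmol/L.

78 μmol/L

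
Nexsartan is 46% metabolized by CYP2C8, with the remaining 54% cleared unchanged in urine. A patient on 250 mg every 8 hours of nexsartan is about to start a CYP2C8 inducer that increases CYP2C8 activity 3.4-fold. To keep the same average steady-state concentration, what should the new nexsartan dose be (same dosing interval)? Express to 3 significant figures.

526 mg

The CYP2C8 pathway (46% of clearance) is boosted to 3.4× activity: 0.46 × 3.4 = 1.564.
Non-CYP routes (54%) are unchanged.
New clearance relative to baseline: 1.564 + 0.54 = 2.104.
Css,avg = (dose rate)/CL, so holding Css fixed requires dose ∝ CL: 250 × 2.104 = 526 mg.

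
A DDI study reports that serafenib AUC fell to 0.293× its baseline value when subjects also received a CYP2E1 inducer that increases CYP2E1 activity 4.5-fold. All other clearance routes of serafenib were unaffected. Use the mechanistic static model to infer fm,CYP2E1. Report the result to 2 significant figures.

0.69

CL'/CL = 1 / 0.293 = 3.413
4.5·fm + (1 − fm) = 3.413
fm = (3.413 − 1) / (4.5 − 1) = 0.69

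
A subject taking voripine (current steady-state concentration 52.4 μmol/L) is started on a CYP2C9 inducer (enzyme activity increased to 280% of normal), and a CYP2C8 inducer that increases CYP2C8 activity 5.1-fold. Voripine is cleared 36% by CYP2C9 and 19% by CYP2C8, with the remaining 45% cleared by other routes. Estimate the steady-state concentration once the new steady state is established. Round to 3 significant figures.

The CYP2C9 pathway (36% of clearance) is boosted to 2.8× activity: 0.36 × 2.8 = 1.008.
The CYP2C8 pathway (19% of clearance) is boosted to 5.1× activity: 0.19 × 5.1 = 0.969.
Non-CYP routes (45%) are unchanged.
CL_new/CL_old = 1.008 + 0.969 + 0.45 = 2.427.
Steady-state concentration ∝ 1/CL: new value = 52.4 / 2.427 = 21.6 μmol/L.

21.6 μmol/L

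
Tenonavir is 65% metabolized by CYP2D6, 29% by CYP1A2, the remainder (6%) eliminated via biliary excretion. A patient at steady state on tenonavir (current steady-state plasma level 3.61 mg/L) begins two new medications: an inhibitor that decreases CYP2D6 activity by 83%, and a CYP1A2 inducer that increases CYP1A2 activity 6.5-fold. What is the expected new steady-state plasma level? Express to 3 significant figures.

CYP2D6: 0.65 × 0.17 = 0.1105
CYP1A2: 0.29 × 6.5 = 1.885
Other: 0.06 (unchanged)
New clearance relative to baseline: 0.1105 + 1.885 + 0.06 = 2.0555.
Dividing the baseline by the relative clearance: 3.61 / 2.0555 = 1.76 mg/L.

1.76 mg/L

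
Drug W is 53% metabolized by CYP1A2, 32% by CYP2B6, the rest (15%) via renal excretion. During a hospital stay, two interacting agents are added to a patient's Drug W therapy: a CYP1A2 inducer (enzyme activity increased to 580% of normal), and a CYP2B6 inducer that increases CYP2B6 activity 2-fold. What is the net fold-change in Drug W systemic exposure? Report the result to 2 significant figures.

0.26

The CYP1A2 pathway (53% of clearance) increases to 5.8× activity: 0.53 × 5.8 = 3.074.
The CYP2B6 pathway (32% of clearance) is boosted to 2× activity: 0.32 × 2 = 0.64.
Non-CYP routes (15%) are unchanged.
New clearance relative to baseline: 3.074 + 0.64 + 0.15 = 3.864.
Because systemic exposure varies inversely with clearance, the combined effect is 1 / 3.864 = 0.26.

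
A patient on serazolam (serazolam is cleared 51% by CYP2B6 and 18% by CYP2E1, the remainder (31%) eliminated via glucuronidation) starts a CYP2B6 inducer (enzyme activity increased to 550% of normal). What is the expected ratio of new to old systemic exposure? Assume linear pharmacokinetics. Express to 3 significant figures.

0.303

The CYP2B6 pathway (51% of clearance) is boosted to 5.5× activity: 0.51 × 5.5 = 2.805.
CYP2E1 (18%) and the residual 31% are unaffected.
Relative clearance = 2.805 + 0.18 + 0.31 = 3.295.
Since systemic exposure ∝ 1/CL, the ratio is 1 / 3.295 = 0.303.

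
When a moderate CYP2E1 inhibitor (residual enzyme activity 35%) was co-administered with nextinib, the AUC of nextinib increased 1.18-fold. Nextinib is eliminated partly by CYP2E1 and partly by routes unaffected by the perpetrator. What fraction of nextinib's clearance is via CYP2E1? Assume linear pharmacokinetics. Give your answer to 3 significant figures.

0.235

CL'/CL = 1 / 1.18 = 0.8475
0.35·fm + (1 − fm) = 0.8475
fm = (0.8475 − 1) / (0.35 − 1) = 0.235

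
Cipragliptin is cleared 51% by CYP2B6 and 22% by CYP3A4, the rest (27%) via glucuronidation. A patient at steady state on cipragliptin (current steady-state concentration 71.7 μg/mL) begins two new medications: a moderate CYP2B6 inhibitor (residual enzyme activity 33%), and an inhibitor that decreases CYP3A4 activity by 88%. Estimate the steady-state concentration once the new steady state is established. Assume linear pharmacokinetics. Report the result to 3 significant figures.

154 μg/mL

The CYP2B6 pathway (51% of clearance) falls to 0.33× activity: 0.51 × 0.33 = 0.1683.
The CYP3A4 pathway (22% of clearance) falls to 0.12× activity: 0.22 × 0.12 = 0.0264.
The remaining 27% of clearance is unaffected.
Relative clearance = 0.1683 + 0.0264 + 0.27 = 0.4647.
Dividing the baseline by the relative clearance: 71.7 / 0.4647 = 154 μg/mL.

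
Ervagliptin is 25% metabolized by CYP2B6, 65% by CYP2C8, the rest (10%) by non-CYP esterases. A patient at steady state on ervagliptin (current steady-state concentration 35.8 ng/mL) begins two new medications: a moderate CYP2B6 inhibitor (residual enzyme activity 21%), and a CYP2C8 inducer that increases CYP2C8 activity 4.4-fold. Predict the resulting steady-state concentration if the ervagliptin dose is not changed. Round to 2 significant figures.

CYP2B6: 0.25 × 0.21 = 0.0525
CYP2C8: 0.65 × 4.4 = 2.86
Other: 0.1 (unchanged)
CL_new/CL_old = 0.0525 + 2.86 + 0.1 = 3.0125.
Steady-state concentration ∝ 1/CL: new value = 35.8 / 3.0125 = 12 ng/mL.

12 ng/mL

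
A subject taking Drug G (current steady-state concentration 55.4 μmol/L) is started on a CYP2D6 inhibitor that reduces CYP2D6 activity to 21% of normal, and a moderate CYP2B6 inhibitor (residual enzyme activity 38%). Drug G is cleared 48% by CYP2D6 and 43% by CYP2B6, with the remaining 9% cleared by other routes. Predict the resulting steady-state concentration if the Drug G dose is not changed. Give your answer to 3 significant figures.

The CYP2D6 pathway (48% of clearance) falls to 0.21× activity: 0.48 × 0.21 = 0.1008.
The CYP2B6 pathway (43% of clearance) drops to 0.38× activity: 0.43 × 0.38 = 0.1634.
Non-CYP routes (9%) are unchanged.
New clearance relative to baseline: 0.1008 + 0.1634 + 0.09 = 0.3542.
Dividing the baseline by the relative clearance: 55.4 / 0.3542 = 156 μmol/L.

156 μmol/L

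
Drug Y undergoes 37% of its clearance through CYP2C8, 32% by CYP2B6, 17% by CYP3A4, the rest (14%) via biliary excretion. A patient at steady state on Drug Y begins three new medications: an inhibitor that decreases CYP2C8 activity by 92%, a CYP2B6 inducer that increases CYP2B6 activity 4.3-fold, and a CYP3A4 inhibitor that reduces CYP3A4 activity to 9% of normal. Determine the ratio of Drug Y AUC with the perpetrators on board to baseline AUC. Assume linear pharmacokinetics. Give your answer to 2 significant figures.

The CYP2C8 pathway (37% of clearance) drops to 0.08× activity: 0.37 × 0.08 = 0.0296.
The CYP2B6 pathway (32% of clearance) increases to 4.3× activity: 0.32 × 4.3 = 1.376.
The CYP3A4 pathway (17% of clearance) drops to 0.09× activity: 0.17 × 0.09 = 0.0153.
Non-CYP routes (14%) are unchanged.
New clearance relative to baseline: 0.0296 + 1.376 + 0.0153 + 0.14 = 1.5609.
Net AUC ratio = 1 / 1.5609 = 0.64.

0.64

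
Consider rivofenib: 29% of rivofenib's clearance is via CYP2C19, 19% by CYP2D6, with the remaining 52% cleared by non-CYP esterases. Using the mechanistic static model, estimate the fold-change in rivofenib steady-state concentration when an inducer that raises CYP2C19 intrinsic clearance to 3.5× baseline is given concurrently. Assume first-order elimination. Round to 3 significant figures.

0.580

CYP2C19: 0.29 × 3.5 = 1.015
CYP2D6: 0.19 (unchanged)
Other: 0.52 (unchanged)
Relative clearance = 1.015 + 0.19 + 0.52 = 1.725.
Steady-state concentration ratio = CL_old/CL_new = 1 / 1.725 = 0.580.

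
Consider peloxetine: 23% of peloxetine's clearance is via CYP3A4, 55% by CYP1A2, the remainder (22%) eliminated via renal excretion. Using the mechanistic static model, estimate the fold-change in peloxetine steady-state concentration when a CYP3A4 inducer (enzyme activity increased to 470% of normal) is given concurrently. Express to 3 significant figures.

0.540

CYP3A4: 0.23 × 4.7 = 1.081
CYP1A2: 0.55 (unchanged)
Other: 0.22 (unchanged)
Relative clearance = 1.081 + 0.55 + 0.22 = 1.851.
Steady-state concentration ratio = CL_old/CL_new = 1 / 1.851 = 0.540.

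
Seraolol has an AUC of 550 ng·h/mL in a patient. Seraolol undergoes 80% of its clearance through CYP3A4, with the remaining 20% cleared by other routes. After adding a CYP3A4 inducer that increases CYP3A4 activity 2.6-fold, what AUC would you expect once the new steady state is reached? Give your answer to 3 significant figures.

241 ng·h/mL

CYP3A4: 0.8 × 2.6 = 2.08
Other: 0.2 (unchanged)
Relative clearance = 2.08 + 0.2 = 2.28.
AUC ∝ 1/CL, so new value = 550 / 2.28 = 241 ng·h/mL.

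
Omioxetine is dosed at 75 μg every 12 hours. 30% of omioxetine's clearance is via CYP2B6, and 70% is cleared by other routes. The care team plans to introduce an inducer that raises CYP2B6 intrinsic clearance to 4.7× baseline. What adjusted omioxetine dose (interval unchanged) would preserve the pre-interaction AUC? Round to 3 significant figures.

The CYP2B6 pathway (30% of clearance) rises to 4.7× activity: 0.3 × 4.7 = 1.41.
Non-CYP routes (70%) are unchanged.
Relative clearance = 1.41 + 0.7 = 2.11.
To maintain the same steady-state level, dose must scale with clearance: new dose = 75 × 2.11 = 158 μg.

158 μg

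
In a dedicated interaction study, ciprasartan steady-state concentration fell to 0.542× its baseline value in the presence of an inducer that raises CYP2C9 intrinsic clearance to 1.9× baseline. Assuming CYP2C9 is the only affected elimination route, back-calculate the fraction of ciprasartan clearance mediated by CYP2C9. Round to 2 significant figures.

0.94

CL'/CL = 1 / 0.542 = 1.845
1.9·fm + (1 − fm) = 1.845
fm = (1.845 − 1) / (1.9 − 1) = 0.94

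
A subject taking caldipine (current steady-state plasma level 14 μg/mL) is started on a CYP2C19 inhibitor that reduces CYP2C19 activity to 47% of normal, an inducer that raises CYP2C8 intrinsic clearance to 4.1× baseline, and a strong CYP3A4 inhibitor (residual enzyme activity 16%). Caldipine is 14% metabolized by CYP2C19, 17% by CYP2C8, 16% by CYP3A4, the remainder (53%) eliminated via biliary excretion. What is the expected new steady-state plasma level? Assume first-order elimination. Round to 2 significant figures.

11 μg/mL

The CYP2C19 pathway (14% of clearance) falls to 0.47× activity: 0.14 × 0.47 = 0.0658.
The CYP2C8 pathway (17% of clearance) increases to 4.1× activity: 0.17 × 4.1 = 0.697.
The CYP3A4 pathway (16% of clearance) falls to 0.16× activity: 0.16 × 0.16 = 0.0256.
Non-CYP routes (53%) are unchanged.
New clearance relative to baseline: 0.0658 + 0.697 + 0.0256 + 0.53 = 1.3184.
New steady-state plasma level = 14 / 1.3184 = 11 μg/mL (concentration scales inversely with clearance).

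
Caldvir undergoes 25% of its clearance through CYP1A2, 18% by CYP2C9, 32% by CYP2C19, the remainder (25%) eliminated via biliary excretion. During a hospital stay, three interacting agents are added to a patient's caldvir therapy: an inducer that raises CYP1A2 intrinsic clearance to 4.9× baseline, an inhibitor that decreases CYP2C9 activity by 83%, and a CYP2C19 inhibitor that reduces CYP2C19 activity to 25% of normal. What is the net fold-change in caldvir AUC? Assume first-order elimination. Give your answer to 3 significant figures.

0.631

The CYP1A2 pathway (25% of clearance) is boosted to 4.9× activity: 0.25 × 4.9 = 1.225.
The CYP2C9 pathway (18% of clearance) drops to 0.17× activity: 0.18 × 0.17 = 0.0306.
The CYP2C19 pathway (32% of clearance) drops to 0.25× activity: 0.32 × 0.25 = 0.08.
The remaining 25% of clearance is unaffected.
CL_new/CL_old = 1.225 + 0.0306 + 0.08 + 0.25 = 1.5856.
Because AUC varies inversely with clearance, the combined effect is 1 / 1.5856 = 0.631.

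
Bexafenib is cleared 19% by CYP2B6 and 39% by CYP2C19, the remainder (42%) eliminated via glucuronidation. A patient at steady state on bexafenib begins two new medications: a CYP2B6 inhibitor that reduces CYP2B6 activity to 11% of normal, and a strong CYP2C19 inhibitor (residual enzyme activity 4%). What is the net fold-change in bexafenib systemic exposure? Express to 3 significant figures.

The CYP2B6 pathway (19% of clearance) is reduced to 0.11× activity: 0.19 × 0.11 = 0.0209.
The CYP2C19 pathway (39% of clearance) falls to 0.04× activity: 0.39 × 0.04 = 0.0156.
Non-CYP routes (42%) are unchanged.
CL_new/CL_old = 0.0209 + 0.0156 + 0.42 = 0.4565.
Because systemic exposure varies inversely with clearance, the combined effect is 1 / 0.4565 = 2.19.

2.19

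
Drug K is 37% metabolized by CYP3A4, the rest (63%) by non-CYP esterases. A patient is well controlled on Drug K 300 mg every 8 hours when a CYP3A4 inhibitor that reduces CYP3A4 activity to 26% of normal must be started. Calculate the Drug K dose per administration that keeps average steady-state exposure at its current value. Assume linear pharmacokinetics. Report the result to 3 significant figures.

The CYP3A4 pathway (37% of clearance) drops to 0.26× activity: 0.37 × 0.26 = 0.0962.
Non-CYP routes (63%) are unchanged.
CL_new/CL_old = 0.0962 + 0.63 = 0.7262.
To maintain the same steady-state level, dose must scale with clearance: new dose = 300 × 0.7262 = 218 mg.

218 mg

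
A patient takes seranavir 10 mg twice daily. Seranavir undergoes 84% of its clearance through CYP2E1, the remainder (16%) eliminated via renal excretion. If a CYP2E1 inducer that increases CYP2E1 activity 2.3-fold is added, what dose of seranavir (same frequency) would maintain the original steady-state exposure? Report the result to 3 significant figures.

20.9 mg

The CYP2E1 pathway (84% of clearance) rises to 2.3× activity: 0.84 × 2.3 = 1.932.
Non-CYP routes (16%) are unchanged.
New clearance relative to baseline: 1.932 + 0.16 = 2.092.
Css,avg = (dose rate)/CL, so holding Css fixed requires dose ∝ CL: 10 × 2.092 = 20.9 mg.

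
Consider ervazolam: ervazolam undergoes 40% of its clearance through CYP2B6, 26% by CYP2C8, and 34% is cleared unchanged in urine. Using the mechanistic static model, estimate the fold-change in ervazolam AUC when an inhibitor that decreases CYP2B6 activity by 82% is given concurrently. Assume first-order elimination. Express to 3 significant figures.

1.49

CYP2B6: 0.4 × 0.18 = 0.072
CYP2C8: 0.26 (unchanged)
Other: 0.34 (unchanged)
Relative clearance = 0.072 + 0.26 + 0.34 = 0.672.
AUC ratio = CL_old/CL_new = 1 / 0.672 = 1.49.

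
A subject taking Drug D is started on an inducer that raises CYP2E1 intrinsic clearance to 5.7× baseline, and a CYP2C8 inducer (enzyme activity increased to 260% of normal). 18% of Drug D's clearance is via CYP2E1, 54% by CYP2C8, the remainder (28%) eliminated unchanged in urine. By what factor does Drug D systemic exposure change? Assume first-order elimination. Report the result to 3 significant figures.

0.369

The CYP2E1 pathway (18% of clearance) increases to 5.7× activity: 0.18 × 5.7 = 1.026.
The CYP2C8 pathway (54% of clearance) increases to 2.6× activity: 0.54 × 2.6 = 1.404.
Non-CYP routes (28%) are unchanged.
Relative clearance = 1.026 + 1.404 + 0.28 = 2.71.
Because systemic exposure varies inversely with clearance, the combined effect is 1 / 2.71 = 0.369.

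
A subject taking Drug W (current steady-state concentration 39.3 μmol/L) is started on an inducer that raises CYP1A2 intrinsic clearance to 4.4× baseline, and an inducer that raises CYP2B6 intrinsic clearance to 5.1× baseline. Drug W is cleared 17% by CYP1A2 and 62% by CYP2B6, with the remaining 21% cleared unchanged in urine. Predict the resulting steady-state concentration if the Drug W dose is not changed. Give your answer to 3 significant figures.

9.54 μmol/L

The CYP1A2 pathway (17% of clearance) is boosted to 4.4× activity: 0.17 × 4.4 = 0.748.
The CYP2B6 pathway (62% of clearance) rises to 5.1× activity: 0.62 × 5.1 = 3.162.
Non-CYP routes (21%) are unchanged.
CL_new/CL_old = 0.748 + 3.162 + 0.21 = 4.12.
Dividing the baseline by the relative clearance: 39.3 / 4.12 = 9.54 μmol/L.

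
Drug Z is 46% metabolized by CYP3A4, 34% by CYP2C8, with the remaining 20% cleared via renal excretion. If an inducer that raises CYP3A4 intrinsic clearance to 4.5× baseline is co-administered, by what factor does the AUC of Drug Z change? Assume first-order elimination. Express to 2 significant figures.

0.38

CYP3A4: 0.46 × 4.5 = 2.07
CYP2C8: 0.34 (unchanged)
Other: 0.2 (unchanged)
Relative clearance = 2.07 + 0.34 + 0.2 = 2.61.
AUC is inversely proportional to clearance, so the fold-change is 1 / 2.61 = 0.38.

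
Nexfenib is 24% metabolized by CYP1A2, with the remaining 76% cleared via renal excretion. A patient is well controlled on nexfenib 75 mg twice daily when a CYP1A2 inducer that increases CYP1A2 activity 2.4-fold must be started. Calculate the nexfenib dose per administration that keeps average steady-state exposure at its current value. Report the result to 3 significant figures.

The CYP1A2 pathway (24% of clearance) rises to 2.4× activity: 0.24 × 2.4 = 0.576.
Non-CYP routes (76%) are unchanged.
CL_new/CL_old = 0.576 + 0.76 = 1.336.
Css,avg = (dose rate)/CL, so holding Css fixed requires dose ∝ CL: 75 × 1.336 = 100 mg.

100 mg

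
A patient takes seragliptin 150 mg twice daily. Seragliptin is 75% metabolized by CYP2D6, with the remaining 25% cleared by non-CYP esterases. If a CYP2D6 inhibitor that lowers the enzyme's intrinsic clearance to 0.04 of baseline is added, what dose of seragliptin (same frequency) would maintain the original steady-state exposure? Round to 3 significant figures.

42.0 mg

The CYP2D6 pathway (75% of clearance) is reduced to 0.04× activity: 0.75 × 0.04 = 0.03.
Non-CYP routes (25%) are unchanged.
CL_new/CL_old = 0.03 + 0.25 = 0.28.
Exposure is unchanged when dose changes in proportion to clearance. New dose = 150 mg × 0.28 = 42.0 mg.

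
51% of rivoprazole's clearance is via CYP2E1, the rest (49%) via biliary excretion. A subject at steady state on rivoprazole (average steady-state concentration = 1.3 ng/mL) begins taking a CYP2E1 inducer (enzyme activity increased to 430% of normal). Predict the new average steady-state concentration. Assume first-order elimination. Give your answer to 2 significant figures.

0.48 ng/mL

The CYP2E1 pathway (51% of clearance) is boosted to 4.3× activity: 0.51 × 4.3 = 2.193.
The remaining 49% of clearance is unaffected.
Relative clearance = 2.193 + 0.49 = 2.683.
With dosing unchanged, average steady-state concentration scales as 1/CL: 1.3 / 2.683 = 0.48 ng/mL.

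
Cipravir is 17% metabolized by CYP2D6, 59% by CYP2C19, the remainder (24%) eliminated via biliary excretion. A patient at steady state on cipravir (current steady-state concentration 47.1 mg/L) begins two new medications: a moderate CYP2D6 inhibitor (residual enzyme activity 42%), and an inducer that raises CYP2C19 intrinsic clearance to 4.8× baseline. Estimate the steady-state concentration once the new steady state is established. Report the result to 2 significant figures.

CYP2D6: 0.17 × 0.42 = 0.0714
CYP2C19: 0.59 × 4.8 = 2.832
Other: 0.24 (unchanged)
New clearance relative to baseline: 0.0714 + 2.832 + 0.24 = 3.1434.
New steady-state concentration = 47.1 / 3.1434 = 15 mg/L (concentration scales inversely with clearance).

15 mg/L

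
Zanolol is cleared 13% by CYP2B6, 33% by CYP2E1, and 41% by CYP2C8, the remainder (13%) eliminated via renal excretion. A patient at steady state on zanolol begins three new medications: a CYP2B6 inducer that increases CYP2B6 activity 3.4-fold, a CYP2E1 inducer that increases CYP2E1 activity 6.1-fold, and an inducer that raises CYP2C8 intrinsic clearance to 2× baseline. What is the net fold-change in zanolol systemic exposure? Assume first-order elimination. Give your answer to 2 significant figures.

0.29

CYP2B6: 0.13 × 3.4 = 0.442
CYP2E1: 0.33 × 6.1 = 2.013
CYP2C8: 0.41 × 2 = 0.82
Other: 0.13 (unchanged)
Relative clearance = 0.442 + 2.013 + 0.82 + 0.13 = 3.405.
Systemic exposure ∝ 1/CL: fold-change = 1 / 3.405 = 0.29.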